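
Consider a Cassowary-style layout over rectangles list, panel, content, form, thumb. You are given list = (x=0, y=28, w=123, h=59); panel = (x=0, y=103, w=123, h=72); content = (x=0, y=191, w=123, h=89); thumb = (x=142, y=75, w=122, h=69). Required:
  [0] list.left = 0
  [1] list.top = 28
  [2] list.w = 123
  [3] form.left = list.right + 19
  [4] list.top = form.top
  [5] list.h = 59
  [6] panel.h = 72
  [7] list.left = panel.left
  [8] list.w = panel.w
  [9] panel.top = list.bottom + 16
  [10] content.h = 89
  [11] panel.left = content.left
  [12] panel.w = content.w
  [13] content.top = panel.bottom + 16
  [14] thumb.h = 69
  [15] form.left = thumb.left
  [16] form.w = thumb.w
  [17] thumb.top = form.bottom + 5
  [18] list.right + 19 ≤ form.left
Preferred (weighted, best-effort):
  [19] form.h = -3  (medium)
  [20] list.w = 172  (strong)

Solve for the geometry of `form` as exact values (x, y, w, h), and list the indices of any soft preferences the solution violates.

form = (x=142, y=28, w=122, h=42)
violated soft preferences: 19, 20

1. form.x = 142  [form.left = list.right + 19]
2. form.y = 28  [list.top = form.top]
3. form.w = 122  [form.w = thumb.w]
4. form.h = 42  [thumb.top = form.bottom + 5]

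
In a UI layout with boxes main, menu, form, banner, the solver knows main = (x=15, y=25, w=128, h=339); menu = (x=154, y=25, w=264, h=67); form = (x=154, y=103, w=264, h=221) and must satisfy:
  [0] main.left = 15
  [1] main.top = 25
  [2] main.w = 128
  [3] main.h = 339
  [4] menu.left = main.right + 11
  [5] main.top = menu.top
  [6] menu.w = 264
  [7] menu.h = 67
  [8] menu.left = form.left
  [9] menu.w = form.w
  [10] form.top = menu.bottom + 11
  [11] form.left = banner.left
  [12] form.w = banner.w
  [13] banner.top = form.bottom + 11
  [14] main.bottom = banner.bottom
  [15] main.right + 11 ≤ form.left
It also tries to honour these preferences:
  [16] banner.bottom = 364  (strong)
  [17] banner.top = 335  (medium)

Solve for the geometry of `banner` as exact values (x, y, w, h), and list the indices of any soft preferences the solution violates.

banner = (x=154, y=335, w=264, h=29)
violated soft preferences: none

1. banner.x = 154  [form.left = banner.left]
2. banner.w = 264  [form.w = banner.w]
3. banner.y = 335  [banner.top = form.bottom + 11]
4. banner.h = 29  [main.bottom = banner.bottom]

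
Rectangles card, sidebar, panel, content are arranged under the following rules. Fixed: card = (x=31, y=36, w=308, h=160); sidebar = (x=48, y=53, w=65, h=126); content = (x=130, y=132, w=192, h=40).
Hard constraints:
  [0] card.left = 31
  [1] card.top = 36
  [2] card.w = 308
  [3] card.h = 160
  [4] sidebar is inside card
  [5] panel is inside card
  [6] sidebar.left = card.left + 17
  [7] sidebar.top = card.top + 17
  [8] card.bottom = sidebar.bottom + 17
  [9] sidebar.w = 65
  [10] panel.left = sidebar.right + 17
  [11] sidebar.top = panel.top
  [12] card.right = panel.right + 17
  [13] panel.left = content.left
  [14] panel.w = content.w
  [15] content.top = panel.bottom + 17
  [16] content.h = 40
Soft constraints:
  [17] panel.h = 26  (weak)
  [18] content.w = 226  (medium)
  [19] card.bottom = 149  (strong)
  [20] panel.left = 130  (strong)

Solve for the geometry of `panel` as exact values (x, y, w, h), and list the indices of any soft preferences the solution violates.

1. panel.x = 130  [panel.left = sidebar.right + 17]
2. panel.y = 53  [sidebar.top = panel.top]
3. panel.w = 192  [card.right = panel.right + 17]
4. panel.h = 62  [content.top = panel.bottom + 17]

panel = (x=130, y=53, w=192, h=62)
violated soft preferences: 17, 18, 19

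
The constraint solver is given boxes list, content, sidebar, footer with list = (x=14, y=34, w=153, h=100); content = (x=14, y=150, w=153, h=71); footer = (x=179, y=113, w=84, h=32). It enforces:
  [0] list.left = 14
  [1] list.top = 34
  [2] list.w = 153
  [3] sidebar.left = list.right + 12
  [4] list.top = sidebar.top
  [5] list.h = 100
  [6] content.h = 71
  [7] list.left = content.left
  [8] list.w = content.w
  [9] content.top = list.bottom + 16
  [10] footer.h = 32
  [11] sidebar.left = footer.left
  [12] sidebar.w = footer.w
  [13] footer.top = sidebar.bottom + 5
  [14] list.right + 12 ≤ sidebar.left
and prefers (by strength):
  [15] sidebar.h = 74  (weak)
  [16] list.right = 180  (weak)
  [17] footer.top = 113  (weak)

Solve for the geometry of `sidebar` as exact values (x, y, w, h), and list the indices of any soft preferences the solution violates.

sidebar = (x=179, y=34, w=84, h=74)
violated soft preferences: 16

1. sidebar.x = 179  [sidebar.left = list.right + 12]
2. sidebar.y = 34  [list.top = sidebar.top]
3. sidebar.w = 84  [sidebar.w = footer.w]
4. sidebar.h = 74  [footer.top = sidebar.bottom + 5]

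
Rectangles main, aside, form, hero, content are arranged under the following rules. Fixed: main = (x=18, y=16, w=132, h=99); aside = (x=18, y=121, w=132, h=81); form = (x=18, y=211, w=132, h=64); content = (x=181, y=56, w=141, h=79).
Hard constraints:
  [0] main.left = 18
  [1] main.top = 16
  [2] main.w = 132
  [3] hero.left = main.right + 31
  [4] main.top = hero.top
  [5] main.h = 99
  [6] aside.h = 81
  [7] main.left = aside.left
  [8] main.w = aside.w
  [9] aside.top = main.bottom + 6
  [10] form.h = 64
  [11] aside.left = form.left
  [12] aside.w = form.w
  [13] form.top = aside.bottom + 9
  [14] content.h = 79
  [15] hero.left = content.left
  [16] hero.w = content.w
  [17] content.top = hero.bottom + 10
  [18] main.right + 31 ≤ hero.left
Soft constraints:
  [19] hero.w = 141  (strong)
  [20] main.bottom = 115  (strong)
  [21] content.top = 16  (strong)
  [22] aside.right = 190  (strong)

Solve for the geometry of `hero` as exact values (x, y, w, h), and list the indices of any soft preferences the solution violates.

hero = (x=181, y=16, w=141, h=30)
violated soft preferences: 21, 22

1. hero.x = 181  [hero.left = main.right + 31]
2. hero.y = 16  [main.top = hero.top]
3. hero.w = 141  [hero.w = content.w]
4. hero.h = 30  [content.top = hero.bottom + 10]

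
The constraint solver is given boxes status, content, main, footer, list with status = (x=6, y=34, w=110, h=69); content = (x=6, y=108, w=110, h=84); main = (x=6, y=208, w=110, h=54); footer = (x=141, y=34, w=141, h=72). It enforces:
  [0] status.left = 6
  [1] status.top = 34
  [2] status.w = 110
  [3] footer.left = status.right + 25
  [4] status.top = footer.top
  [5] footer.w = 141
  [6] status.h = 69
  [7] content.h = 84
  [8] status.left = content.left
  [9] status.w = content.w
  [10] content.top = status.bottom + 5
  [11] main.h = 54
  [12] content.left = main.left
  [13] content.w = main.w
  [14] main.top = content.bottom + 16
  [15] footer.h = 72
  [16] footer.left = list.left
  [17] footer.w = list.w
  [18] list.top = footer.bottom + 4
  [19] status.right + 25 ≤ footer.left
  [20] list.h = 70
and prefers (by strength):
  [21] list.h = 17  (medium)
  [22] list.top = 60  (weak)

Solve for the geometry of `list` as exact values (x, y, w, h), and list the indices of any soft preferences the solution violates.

1. list.x = 141  [footer.left = list.left]
2. list.w = 141  [footer.w = list.w]
3. list.y = 110  [list.top = footer.bottom + 4]
4. list.h = 70  [list.h = 70]

list = (x=141, y=110, w=141, h=70)
violated soft preferences: 21, 22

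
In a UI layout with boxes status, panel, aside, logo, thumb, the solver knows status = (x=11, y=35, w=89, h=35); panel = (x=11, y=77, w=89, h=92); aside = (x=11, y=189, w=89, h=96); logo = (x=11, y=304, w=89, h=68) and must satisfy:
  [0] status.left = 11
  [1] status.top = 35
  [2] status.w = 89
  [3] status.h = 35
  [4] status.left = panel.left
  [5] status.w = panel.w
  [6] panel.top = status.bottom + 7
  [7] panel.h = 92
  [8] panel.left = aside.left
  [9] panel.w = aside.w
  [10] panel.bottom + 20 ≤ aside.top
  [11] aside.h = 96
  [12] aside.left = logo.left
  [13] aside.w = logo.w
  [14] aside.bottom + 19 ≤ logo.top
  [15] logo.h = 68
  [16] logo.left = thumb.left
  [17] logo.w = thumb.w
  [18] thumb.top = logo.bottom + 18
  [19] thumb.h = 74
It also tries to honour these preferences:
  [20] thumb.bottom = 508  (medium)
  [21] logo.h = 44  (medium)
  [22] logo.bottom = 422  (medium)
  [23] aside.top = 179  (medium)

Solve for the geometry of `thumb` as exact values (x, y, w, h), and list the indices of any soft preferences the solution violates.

thumb = (x=11, y=390, w=89, h=74)
violated soft preferences: 20, 21, 22, 23

1. thumb.x = 11  [logo.left = thumb.left]
2. thumb.w = 89  [logo.w = thumb.w]
3. thumb.y = 390  [thumb.top = logo.bottom + 18]
4. thumb.h = 74  [thumb.h = 74]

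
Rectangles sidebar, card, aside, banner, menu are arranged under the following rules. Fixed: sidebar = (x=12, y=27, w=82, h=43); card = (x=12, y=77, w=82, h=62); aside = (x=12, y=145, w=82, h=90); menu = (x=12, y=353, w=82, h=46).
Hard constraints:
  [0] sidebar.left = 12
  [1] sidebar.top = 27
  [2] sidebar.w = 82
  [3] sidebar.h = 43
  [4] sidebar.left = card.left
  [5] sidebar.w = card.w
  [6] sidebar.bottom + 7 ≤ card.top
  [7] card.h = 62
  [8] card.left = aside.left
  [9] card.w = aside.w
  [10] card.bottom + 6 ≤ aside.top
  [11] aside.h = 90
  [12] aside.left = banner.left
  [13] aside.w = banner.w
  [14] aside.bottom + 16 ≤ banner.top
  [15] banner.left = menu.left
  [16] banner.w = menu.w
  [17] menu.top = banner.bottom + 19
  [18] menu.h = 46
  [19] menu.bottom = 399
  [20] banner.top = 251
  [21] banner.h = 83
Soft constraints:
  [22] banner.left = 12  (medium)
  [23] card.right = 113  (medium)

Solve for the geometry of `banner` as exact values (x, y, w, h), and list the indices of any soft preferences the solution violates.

banner = (x=12, y=251, w=82, h=83)
violated soft preferences: 23

1. banner.x = 12  [aside.left = banner.left]
2. banner.w = 82  [aside.w = banner.w]
3. banner.y = 251  [banner.top = 251]
4. banner.h = 83  [banner.h = 83]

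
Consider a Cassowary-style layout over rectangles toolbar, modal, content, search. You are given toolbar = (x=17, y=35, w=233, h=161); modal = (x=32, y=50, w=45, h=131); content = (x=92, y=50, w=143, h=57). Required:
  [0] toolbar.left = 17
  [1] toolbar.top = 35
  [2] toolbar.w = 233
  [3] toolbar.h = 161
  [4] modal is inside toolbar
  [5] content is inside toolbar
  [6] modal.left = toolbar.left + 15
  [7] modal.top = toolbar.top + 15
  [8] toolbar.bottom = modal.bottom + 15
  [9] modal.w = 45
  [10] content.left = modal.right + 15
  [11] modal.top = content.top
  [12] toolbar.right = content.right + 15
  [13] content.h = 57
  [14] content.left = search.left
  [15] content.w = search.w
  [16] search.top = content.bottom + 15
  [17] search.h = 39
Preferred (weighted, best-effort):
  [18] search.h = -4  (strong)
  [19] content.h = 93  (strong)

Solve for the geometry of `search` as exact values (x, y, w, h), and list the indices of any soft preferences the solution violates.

1. search.x = 92  [content.left = search.left]
2. search.w = 143  [content.w = search.w]
3. search.y = 122  [search.top = content.bottom + 15]
4. search.h = 39  [search.h = 39]

search = (x=92, y=122, w=143, h=39)
violated soft preferences: 18, 19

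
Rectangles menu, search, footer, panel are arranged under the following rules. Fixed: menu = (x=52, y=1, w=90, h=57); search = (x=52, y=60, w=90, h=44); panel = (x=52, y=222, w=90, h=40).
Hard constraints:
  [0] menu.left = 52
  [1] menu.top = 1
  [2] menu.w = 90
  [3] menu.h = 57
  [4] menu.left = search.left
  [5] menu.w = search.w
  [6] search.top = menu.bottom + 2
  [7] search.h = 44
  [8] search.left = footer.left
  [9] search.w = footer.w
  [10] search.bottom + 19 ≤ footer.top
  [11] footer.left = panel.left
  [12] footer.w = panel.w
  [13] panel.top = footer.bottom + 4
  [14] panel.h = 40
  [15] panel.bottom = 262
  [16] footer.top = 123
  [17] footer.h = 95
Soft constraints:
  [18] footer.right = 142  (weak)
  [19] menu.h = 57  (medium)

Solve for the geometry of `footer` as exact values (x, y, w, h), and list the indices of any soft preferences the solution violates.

1. footer.x = 52  [search.left = footer.left]
2. footer.w = 90  [search.w = footer.w]
3. footer.y = 123  [footer.top = 123]
4. footer.h = 95  [footer.h = 95]

footer = (x=52, y=123, w=90, h=95)
violated soft preferences: none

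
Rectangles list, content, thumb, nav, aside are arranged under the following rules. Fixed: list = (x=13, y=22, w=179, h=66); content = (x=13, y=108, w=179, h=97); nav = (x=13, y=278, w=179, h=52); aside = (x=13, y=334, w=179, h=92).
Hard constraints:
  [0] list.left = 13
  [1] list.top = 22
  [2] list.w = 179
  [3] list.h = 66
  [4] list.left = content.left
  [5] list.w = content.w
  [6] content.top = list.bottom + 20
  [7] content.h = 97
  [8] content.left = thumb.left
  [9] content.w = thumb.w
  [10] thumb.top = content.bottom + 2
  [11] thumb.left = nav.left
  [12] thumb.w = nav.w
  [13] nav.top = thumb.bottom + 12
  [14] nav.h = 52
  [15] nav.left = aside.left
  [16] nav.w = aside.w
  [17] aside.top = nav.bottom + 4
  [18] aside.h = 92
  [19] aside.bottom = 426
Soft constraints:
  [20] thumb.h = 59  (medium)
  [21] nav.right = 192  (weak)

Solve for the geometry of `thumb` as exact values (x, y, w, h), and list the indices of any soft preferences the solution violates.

thumb = (x=13, y=207, w=179, h=59)
violated soft preferences: none

1. thumb.x = 13  [content.left = thumb.left]
2. thumb.w = 179  [content.w = thumb.w]
3. thumb.y = 207  [thumb.top = content.bottom + 2]
4. thumb.h = 59  [nav.top = thumb.bottom + 12]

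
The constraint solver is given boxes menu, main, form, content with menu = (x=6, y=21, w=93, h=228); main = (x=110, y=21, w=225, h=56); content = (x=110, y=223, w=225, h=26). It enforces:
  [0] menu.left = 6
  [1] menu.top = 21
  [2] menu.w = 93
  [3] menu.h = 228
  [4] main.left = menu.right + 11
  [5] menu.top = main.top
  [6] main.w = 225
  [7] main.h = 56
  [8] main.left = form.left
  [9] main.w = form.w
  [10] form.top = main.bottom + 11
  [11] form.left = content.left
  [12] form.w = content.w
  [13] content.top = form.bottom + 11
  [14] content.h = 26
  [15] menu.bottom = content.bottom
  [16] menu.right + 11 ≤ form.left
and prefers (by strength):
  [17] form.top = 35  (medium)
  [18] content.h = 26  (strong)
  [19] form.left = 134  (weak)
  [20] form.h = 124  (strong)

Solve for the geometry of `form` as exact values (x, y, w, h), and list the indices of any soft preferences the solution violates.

1. form.x = 110  [main.left = form.left]
2. form.w = 225  [main.w = form.w]
3. form.y = 88  [form.top = main.bottom + 11]
4. form.h = 124  [content.top = form.bottom + 11]

form = (x=110, y=88, w=225, h=124)
violated soft preferences: 17, 19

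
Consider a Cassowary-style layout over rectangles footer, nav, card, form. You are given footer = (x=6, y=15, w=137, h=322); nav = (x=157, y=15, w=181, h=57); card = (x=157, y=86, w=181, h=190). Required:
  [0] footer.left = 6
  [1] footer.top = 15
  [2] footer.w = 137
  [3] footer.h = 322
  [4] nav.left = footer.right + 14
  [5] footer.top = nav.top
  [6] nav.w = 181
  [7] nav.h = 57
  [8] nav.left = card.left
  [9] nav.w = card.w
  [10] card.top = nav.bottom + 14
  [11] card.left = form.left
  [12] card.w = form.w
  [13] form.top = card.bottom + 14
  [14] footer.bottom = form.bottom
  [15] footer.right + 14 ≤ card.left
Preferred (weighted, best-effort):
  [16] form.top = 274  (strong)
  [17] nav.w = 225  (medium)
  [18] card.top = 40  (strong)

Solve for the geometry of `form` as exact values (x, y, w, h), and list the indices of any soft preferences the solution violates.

form = (x=157, y=290, w=181, h=47)
violated soft preferences: 16, 17, 18

1. form.x = 157  [card.left = form.left]
2. form.w = 181  [card.w = form.w]
3. form.y = 290  [form.top = card.bottom + 14]
4. form.h = 47  [footer.bottom = form.bottom]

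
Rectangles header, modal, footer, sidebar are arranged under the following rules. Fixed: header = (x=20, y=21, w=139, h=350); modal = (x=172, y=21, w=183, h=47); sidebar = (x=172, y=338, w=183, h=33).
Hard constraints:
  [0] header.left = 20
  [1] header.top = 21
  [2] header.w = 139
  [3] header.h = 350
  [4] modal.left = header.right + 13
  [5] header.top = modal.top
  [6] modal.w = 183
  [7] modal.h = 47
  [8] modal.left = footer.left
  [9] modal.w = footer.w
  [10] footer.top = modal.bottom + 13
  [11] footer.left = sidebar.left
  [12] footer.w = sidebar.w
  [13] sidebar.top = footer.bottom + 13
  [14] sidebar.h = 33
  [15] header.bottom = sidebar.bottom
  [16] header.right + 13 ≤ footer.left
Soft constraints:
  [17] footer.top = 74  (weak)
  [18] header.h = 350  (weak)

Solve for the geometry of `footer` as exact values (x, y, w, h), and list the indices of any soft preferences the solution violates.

1. footer.x = 172  [modal.left = footer.left]
2. footer.w = 183  [modal.w = footer.w]
3. footer.y = 81  [footer.top = modal.bottom + 13]
4. footer.h = 244  [sidebar.top = footer.bottom + 13]

footer = (x=172, y=81, w=183, h=244)
violated soft preferences: 17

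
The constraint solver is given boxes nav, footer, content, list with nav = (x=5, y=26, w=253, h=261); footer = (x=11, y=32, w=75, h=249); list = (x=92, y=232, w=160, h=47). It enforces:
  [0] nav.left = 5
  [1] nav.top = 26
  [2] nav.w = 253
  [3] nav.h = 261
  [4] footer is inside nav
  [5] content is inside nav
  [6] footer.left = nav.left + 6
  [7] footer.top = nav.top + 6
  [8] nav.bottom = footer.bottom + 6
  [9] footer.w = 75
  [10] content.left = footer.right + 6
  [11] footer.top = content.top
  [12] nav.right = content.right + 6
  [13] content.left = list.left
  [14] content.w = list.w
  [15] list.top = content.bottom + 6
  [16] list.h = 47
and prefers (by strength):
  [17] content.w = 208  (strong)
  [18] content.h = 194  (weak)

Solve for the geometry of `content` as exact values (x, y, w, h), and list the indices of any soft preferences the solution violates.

content = (x=92, y=32, w=160, h=194)
violated soft preferences: 17

1. content.x = 92  [content.left = footer.right + 6]
2. content.y = 32  [footer.top = content.top]
3. content.w = 160  [nav.right = content.right + 6]
4. content.h = 194  [list.top = content.bottom + 6]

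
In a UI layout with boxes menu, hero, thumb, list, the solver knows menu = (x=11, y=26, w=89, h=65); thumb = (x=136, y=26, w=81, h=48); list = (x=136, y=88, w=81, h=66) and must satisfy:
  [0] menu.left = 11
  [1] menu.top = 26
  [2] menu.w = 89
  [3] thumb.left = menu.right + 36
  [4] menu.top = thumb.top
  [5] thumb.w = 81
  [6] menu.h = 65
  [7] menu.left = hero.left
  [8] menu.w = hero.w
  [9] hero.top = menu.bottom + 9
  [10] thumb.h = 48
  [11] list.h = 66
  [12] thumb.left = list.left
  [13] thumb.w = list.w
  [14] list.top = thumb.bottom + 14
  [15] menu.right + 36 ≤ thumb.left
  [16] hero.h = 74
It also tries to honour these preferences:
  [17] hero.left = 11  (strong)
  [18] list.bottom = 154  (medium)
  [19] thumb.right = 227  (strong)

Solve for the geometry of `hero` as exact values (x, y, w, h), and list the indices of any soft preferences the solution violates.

1. hero.x = 11  [menu.left = hero.left]
2. hero.w = 89  [menu.w = hero.w]
3. hero.y = 100  [hero.top = menu.bottom + 9]
4. hero.h = 74  [hero.h = 74]

hero = (x=11, y=100, w=89, h=74)
violated soft preferences: 19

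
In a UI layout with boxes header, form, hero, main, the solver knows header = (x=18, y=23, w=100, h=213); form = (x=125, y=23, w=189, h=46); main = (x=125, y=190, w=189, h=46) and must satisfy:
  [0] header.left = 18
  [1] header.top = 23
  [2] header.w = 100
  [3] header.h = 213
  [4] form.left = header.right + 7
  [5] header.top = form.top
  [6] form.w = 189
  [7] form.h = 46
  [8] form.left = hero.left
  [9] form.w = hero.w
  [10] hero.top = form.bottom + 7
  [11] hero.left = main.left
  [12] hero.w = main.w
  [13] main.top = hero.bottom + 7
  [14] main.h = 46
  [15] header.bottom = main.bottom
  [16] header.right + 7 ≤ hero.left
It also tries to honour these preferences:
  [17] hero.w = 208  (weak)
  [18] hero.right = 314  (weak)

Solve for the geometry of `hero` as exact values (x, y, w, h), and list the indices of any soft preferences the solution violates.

1. hero.x = 125  [form.left = hero.left]
2. hero.w = 189  [form.w = hero.w]
3. hero.y = 76  [hero.top = form.bottom + 7]
4. hero.h = 107  [main.top = hero.bottom + 7]

hero = (x=125, y=76, w=189, h=107)
violated soft preferences: 17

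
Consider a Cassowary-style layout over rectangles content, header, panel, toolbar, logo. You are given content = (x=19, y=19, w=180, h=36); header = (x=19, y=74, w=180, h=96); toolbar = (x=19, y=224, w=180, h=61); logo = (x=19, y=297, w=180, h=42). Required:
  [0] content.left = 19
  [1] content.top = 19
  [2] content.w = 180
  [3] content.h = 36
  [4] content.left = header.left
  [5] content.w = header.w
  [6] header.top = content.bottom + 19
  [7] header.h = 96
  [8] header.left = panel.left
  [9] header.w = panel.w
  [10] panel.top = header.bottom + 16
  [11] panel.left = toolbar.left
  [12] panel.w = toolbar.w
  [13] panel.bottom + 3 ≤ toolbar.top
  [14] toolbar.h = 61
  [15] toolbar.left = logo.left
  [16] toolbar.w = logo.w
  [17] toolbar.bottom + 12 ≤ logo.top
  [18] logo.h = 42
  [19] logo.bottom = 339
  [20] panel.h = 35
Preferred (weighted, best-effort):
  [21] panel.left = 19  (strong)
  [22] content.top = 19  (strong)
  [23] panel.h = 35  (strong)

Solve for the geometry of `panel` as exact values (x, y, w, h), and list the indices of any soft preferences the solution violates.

panel = (x=19, y=186, w=180, h=35)
violated soft preferences: none

1. panel.x = 19  [header.left = panel.left]
2. panel.w = 180  [header.w = panel.w]
3. panel.y = 186  [panel.top = header.bottom + 16]
4. panel.h = 35  [panel.h = 35]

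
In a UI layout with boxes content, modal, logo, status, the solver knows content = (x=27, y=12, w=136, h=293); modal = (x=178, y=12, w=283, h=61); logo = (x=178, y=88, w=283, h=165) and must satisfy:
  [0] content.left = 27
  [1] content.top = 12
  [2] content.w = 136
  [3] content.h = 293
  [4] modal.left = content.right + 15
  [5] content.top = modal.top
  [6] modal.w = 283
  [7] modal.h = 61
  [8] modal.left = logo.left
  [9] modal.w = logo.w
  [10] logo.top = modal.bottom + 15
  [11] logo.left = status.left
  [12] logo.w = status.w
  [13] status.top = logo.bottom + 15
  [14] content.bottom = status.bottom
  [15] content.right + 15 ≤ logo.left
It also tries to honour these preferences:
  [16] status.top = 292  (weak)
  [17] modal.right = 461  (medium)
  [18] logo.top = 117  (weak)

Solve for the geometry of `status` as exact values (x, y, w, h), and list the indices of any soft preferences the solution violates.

1. status.x = 178  [logo.left = status.left]
2. status.w = 283  [logo.w = status.w]
3. status.y = 268  [status.top = logo.bottom + 15]
4. status.h = 37  [content.bottom = status.bottom]

status = (x=178, y=268, w=283, h=37)
violated soft preferences: 16, 18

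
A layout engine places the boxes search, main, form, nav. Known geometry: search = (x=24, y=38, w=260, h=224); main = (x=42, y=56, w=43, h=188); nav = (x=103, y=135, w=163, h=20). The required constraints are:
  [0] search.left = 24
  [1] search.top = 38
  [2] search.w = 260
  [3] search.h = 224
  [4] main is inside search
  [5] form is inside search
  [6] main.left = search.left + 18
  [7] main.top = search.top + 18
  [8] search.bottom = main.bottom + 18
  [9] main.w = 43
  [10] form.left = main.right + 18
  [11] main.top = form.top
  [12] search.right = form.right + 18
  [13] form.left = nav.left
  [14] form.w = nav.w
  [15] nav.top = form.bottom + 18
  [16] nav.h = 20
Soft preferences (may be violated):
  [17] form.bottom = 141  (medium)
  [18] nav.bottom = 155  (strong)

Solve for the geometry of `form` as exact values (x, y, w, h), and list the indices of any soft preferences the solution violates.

form = (x=103, y=56, w=163, h=61)
violated soft preferences: 17

1. form.x = 103  [form.left = main.right + 18]
2. form.y = 56  [main.top = form.top]
3. form.w = 163  [search.right = form.right + 18]
4. form.h = 61  [nav.top = form.bottom + 18]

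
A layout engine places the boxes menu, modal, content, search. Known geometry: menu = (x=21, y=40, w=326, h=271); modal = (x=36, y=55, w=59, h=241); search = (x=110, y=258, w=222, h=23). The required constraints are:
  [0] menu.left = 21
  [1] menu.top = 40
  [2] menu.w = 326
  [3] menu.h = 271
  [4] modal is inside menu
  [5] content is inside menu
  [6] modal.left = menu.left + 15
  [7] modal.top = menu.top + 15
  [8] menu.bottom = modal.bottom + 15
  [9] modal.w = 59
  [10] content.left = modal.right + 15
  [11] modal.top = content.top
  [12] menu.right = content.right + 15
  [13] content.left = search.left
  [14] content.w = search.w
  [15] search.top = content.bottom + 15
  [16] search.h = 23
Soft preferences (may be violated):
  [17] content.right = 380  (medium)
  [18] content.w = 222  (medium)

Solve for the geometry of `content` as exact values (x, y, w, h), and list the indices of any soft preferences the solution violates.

content = (x=110, y=55, w=222, h=188)
violated soft preferences: 17

1. content.x = 110  [content.left = modal.right + 15]
2. content.y = 55  [modal.top = content.top]
3. content.w = 222  [menu.right = content.right + 15]
4. content.h = 188  [search.top = content.bottom + 15]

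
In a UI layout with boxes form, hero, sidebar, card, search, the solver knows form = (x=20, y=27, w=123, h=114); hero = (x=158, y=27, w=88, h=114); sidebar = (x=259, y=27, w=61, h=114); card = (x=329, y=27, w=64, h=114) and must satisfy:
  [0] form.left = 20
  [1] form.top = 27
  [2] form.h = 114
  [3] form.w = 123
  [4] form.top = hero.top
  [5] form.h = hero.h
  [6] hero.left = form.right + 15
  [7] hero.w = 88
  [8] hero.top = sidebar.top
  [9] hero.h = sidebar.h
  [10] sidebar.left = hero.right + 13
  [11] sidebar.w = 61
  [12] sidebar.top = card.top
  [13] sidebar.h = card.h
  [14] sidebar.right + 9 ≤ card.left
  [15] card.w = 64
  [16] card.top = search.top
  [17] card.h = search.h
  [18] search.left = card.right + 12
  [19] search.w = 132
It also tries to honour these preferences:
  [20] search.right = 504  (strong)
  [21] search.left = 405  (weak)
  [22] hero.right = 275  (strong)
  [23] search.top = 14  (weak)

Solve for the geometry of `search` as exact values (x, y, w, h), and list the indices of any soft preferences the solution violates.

search = (x=405, y=27, w=132, h=114)
violated soft preferences: 20, 22, 23

1. search.y = 27  [card.top = search.top]
2. search.h = 114  [card.h = search.h]
3. search.x = 405  [search.left = card.right + 12]
4. search.w = 132  [search.w = 132]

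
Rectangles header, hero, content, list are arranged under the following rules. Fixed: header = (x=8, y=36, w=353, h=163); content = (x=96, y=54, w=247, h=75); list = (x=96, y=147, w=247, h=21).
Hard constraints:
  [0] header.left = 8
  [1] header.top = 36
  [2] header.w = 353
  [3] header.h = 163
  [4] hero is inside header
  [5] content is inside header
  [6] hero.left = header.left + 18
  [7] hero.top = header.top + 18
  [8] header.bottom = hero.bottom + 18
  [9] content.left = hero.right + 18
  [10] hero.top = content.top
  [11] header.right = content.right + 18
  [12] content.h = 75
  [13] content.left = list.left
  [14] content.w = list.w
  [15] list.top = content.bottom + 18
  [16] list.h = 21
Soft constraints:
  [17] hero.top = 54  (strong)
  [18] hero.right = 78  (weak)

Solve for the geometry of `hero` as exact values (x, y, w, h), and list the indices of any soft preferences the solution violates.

1. hero.x = 26  [hero.left = header.left + 18]
2. hero.y = 54  [hero.top = header.top + 18]
3. hero.h = 127  [header.bottom = hero.bottom + 18]
4. hero.w = 52  [content.left = hero.right + 18]

hero = (x=26, y=54, w=52, h=127)
violated soft preferences: none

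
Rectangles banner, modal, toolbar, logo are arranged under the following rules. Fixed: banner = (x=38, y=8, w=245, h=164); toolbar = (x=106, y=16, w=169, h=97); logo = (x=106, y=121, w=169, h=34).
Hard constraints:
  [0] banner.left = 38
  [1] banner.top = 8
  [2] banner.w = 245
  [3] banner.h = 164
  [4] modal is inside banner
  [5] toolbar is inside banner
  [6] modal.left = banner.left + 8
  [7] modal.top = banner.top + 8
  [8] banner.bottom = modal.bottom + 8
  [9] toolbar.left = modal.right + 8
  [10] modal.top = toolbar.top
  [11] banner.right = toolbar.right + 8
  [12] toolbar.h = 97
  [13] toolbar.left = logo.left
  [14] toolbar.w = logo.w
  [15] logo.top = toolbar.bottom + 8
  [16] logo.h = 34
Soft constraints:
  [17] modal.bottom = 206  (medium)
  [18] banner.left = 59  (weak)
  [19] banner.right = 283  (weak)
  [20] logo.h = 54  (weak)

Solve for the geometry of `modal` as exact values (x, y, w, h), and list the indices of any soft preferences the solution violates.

modal = (x=46, y=16, w=52, h=148)
violated soft preferences: 17, 18, 20

1. modal.x = 46  [modal.left = banner.left + 8]
2. modal.y = 16  [modal.top = banner.top + 8]
3. modal.h = 148  [banner.bottom = modal.bottom + 8]
4. modal.w = 52  [toolbar.left = modal.right + 8]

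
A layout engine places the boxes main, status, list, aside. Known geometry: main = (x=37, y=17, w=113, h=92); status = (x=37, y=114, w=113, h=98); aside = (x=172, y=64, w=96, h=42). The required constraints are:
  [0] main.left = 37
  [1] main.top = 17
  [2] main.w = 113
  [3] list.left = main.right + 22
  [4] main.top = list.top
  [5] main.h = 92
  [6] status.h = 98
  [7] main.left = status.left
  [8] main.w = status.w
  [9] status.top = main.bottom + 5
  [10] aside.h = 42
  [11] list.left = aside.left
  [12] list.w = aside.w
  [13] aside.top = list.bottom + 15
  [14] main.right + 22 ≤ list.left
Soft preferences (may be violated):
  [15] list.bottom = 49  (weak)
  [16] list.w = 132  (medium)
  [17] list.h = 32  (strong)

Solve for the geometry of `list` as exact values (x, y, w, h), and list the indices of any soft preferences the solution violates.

list = (x=172, y=17, w=96, h=32)
violated soft preferences: 16

1. list.x = 172  [list.left = main.right + 22]
2. list.y = 17  [main.top = list.top]
3. list.w = 96  [list.w = aside.w]
4. list.h = 32  [aside.top = list.bottom + 15]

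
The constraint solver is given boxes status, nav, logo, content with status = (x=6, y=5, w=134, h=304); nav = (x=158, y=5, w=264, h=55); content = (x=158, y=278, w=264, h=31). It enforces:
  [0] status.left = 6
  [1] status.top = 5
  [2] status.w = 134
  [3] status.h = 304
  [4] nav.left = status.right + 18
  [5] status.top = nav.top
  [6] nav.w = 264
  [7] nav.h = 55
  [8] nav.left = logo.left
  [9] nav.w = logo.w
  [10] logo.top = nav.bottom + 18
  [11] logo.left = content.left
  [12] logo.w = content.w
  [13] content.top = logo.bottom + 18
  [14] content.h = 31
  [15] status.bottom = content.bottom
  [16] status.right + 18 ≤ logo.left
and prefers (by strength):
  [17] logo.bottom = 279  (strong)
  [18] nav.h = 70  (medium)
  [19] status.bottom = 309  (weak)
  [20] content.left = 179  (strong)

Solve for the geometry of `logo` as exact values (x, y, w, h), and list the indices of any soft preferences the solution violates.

logo = (x=158, y=78, w=264, h=182)
violated soft preferences: 17, 18, 20

1. logo.x = 158  [nav.left = logo.left]
2. logo.w = 264  [nav.w = logo.w]
3. logo.y = 78  [logo.top = nav.bottom + 18]
4. logo.h = 182  [content.top = logo.bottom + 18]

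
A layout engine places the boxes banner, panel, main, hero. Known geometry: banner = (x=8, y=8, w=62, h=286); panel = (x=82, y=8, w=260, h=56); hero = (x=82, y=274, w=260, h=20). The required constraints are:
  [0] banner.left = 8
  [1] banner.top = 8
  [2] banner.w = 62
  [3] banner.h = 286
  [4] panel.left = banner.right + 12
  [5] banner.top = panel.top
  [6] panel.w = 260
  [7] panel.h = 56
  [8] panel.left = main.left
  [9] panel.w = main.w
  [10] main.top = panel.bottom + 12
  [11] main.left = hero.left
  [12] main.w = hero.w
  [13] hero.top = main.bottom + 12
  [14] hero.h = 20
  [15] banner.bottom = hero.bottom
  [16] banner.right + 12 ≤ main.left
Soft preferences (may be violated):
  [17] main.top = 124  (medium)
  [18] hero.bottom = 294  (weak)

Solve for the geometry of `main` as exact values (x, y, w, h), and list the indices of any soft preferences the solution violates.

main = (x=82, y=76, w=260, h=186)
violated soft preferences: 17

1. main.x = 82  [panel.left = main.left]
2. main.w = 260  [panel.w = main.w]
3. main.y = 76  [main.top = panel.bottom + 12]
4. main.h = 186  [hero.top = main.bottom + 12]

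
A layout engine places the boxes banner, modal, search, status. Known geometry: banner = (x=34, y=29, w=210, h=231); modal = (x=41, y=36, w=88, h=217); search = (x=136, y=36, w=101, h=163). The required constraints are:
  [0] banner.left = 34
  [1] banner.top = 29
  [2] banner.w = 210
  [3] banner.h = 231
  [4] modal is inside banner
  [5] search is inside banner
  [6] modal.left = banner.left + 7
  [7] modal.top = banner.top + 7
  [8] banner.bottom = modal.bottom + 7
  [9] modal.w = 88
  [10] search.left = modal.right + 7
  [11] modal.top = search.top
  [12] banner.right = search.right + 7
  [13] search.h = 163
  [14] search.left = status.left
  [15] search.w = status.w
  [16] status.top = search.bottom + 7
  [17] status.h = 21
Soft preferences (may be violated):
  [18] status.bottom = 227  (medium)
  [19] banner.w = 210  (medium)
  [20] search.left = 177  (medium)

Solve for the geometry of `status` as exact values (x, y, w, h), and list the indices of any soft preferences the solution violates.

1. status.x = 136  [search.left = status.left]
2. status.w = 101  [search.w = status.w]
3. status.y = 206  [status.top = search.bottom + 7]
4. status.h = 21  [status.h = 21]

status = (x=136, y=206, w=101, h=21)
violated soft preferences: 20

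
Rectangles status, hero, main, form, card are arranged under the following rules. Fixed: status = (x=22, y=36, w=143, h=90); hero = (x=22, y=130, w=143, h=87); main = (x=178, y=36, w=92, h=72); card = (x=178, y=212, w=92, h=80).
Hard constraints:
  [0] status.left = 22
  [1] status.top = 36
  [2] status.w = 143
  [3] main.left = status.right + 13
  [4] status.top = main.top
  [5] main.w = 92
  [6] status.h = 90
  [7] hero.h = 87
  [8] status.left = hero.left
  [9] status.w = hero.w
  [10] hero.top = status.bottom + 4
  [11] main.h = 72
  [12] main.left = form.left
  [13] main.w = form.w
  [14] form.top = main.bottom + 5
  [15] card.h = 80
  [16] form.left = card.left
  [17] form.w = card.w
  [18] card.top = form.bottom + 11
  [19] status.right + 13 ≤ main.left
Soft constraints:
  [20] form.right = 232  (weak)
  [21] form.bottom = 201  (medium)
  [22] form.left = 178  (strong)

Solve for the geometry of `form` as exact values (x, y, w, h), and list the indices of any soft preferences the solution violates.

1. form.x = 178  [main.left = form.left]
2. form.w = 92  [main.w = form.w]
3. form.y = 113  [form.top = main.bottom + 5]
4. form.h = 88  [card.top = form.bottom + 11]

form = (x=178, y=113, w=92, h=88)
violated soft preferences: 20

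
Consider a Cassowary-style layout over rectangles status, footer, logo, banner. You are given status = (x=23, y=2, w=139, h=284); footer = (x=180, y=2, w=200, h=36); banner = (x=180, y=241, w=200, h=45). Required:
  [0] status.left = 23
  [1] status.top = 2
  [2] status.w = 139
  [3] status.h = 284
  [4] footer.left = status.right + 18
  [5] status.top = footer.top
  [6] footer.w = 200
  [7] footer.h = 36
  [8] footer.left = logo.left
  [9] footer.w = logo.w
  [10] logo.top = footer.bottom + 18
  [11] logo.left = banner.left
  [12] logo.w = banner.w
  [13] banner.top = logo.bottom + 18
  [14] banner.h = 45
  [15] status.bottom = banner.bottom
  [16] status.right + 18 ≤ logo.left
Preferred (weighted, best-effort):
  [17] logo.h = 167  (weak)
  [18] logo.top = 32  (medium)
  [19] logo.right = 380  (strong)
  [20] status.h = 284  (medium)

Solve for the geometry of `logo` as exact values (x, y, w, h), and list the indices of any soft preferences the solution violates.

1. logo.x = 180  [footer.left = logo.left]
2. logo.w = 200  [footer.w = logo.w]
3. logo.y = 56  [logo.top = footer.bottom + 18]
4. logo.h = 167  [banner.top = logo.bottom + 18]

logo = (x=180, y=56, w=200, h=167)
violated soft preferences: 18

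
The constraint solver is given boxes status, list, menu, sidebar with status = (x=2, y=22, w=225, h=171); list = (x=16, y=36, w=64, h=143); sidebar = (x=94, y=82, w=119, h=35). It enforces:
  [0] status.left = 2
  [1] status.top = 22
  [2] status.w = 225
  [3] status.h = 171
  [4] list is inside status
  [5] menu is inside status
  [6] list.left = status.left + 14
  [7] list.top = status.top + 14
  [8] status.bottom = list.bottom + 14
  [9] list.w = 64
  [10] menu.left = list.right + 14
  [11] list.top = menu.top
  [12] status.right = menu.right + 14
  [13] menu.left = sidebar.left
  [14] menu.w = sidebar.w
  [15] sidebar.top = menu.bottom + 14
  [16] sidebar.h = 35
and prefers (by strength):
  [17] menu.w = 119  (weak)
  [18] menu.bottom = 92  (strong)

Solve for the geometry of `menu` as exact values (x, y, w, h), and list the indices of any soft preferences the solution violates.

menu = (x=94, y=36, w=119, h=32)
violated soft preferences: 18

1. menu.x = 94  [menu.left = list.right + 14]
2. menu.y = 36  [list.top = menu.top]
3. menu.w = 119  [status.right = menu.right + 14]
4. menu.h = 32  [sidebar.top = menu.bottom + 14]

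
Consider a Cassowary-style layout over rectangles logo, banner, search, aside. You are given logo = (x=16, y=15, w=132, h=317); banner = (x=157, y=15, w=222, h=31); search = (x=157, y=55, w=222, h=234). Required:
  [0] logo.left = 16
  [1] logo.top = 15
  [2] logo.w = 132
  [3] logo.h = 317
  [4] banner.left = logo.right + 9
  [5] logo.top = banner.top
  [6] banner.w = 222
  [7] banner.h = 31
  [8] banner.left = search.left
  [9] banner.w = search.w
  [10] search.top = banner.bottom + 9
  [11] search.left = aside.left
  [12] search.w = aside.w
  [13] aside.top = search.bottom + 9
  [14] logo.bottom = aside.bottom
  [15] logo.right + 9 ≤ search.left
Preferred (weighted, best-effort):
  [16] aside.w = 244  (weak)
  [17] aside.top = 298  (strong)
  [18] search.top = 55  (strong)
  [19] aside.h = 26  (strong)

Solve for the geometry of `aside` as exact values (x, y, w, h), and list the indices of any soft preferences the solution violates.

aside = (x=157, y=298, w=222, h=34)
violated soft preferences: 16, 19

1. aside.x = 157  [search.left = aside.left]
2. aside.w = 222  [search.w = aside.w]
3. aside.y = 298  [aside.top = search.bottom + 9]
4. aside.h = 34  [logo.bottom = aside.bottom]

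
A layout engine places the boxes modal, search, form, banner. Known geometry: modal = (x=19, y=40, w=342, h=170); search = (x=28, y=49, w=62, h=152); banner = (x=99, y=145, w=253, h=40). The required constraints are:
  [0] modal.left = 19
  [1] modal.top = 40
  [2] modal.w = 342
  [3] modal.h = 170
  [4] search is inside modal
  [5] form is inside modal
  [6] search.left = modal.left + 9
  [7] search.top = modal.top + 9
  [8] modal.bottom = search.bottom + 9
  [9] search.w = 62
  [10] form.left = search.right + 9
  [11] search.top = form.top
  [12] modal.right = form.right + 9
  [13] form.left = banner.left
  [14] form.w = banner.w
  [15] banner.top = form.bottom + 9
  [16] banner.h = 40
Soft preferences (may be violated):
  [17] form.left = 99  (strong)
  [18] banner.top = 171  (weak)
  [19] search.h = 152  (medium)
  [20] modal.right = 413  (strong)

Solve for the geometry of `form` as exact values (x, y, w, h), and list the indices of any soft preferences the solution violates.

form = (x=99, y=49, w=253, h=87)
violated soft preferences: 18, 20

1. form.x = 99  [form.left = search.right + 9]
2. form.y = 49  [search.top = form.top]
3. form.w = 253  [modal.right = form.right + 9]
4. form.h = 87  [banner.top = form.bottom + 9]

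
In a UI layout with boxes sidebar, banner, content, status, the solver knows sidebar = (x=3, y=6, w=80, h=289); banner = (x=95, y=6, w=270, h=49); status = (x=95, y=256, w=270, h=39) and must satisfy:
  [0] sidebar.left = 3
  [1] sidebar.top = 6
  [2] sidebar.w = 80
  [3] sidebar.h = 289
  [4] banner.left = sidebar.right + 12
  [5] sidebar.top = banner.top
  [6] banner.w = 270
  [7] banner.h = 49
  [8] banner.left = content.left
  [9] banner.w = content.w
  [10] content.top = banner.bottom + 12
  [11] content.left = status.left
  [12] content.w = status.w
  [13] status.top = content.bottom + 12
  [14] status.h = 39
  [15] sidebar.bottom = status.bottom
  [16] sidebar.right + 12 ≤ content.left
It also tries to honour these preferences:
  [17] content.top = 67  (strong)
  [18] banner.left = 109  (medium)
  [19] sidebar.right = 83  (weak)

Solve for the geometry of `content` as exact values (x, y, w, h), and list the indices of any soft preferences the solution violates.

1. content.x = 95  [banner.left = content.left]
2. content.w = 270  [banner.w = content.w]
3. content.y = 67  [content.top = banner.bottom + 12]
4. content.h = 177  [status.top = content.bottom + 12]

content = (x=95, y=67, w=270, h=177)
violated soft preferences: 18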